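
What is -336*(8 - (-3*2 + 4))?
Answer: -3360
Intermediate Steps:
-336*(8 - (-3*2 + 4)) = -336*(8 - (-6 + 4)) = -336*(8 - 1*(-2)) = -336*(8 + 2) = -336*10 = -3360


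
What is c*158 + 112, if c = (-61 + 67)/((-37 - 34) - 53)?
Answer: 3235/31 ≈ 104.35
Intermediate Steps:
c = -3/62 (c = 6/(-71 - 53) = 6/(-124) = 6*(-1/124) = -3/62 ≈ -0.048387)
c*158 + 112 = -3/62*158 + 112 = -237/31 + 112 = 3235/31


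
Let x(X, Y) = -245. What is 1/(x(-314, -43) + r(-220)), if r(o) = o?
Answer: -1/465 ≈ -0.0021505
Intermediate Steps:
1/(x(-314, -43) + r(-220)) = 1/(-245 - 220) = 1/(-465) = -1/465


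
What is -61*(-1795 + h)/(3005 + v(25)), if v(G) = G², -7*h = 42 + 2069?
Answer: 149206/4235 ≈ 35.232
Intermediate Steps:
h = -2111/7 (h = -(42 + 2069)/7 = -⅐*2111 = -2111/7 ≈ -301.57)
-61*(-1795 + h)/(3005 + v(25)) = -61*(-1795 - 2111/7)/(3005 + 25²) = -(-895236)/(7*(3005 + 625)) = -(-895236)/(7*3630) = -61*(-2446/4235) = 149206/4235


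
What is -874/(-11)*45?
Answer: 39330/11 ≈ 3575.5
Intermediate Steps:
-874/(-11)*45 = -874*(-1)/11*45 = -19*(-46/11)*45 = (874/11)*45 = 39330/11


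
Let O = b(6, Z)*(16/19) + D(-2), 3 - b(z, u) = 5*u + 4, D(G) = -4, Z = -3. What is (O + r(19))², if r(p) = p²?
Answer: 49098049/361 ≈ 1.3601e+5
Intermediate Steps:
b(z, u) = -1 - 5*u (b(z, u) = 3 - (5*u + 4) = 3 - (4 + 5*u) = 3 + (-4 - 5*u) = -1 - 5*u)
O = 148/19 (O = (-1 - 5*(-3))*(16/19) - 4 = (-1 + 15)*(16*(1/19)) - 4 = 14*(16/19) - 4 = 224/19 - 4 = 148/19 ≈ 7.7895)
(O + r(19))² = (148/19 + 19²)² = (148/19 + 361)² = (7007/19)² = 49098049/361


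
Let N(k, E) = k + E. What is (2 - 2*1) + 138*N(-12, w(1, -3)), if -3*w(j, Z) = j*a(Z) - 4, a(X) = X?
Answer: -1334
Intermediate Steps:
w(j, Z) = 4/3 - Z*j/3 (w(j, Z) = -(j*Z - 4)/3 = -(Z*j - 4)/3 = -(-4 + Z*j)/3 = 4/3 - Z*j/3)
N(k, E) = E + k
(2 - 2*1) + 138*N(-12, w(1, -3)) = (2 - 2*1) + 138*((4/3 - 1/3*(-3)*1) - 12) = (2 - 2) + 138*((4/3 + 1) - 12) = 0 + 138*(7/3 - 12) = 0 + 138*(-29/3) = 0 - 1334 = -1334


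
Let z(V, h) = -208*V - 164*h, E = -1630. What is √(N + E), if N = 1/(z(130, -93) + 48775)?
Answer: I*√2229902178483/36987 ≈ 40.373*I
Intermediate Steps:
N = 1/36987 (N = 1/((-208*130 - 164*(-93)) + 48775) = 1/((-27040 + 15252) + 48775) = 1/(-11788 + 48775) = 1/36987 ≈ 2.7037e-5)
√(N + E) = √(1/36987 - 1630) = √(-60288809/36987) = I*√2229902178483/36987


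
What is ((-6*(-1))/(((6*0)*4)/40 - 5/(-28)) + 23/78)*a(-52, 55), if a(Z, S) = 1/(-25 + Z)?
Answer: -13219/30030 ≈ -0.44019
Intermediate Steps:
((-6*(-1))/(((6*0)*4)/40 - 5/(-28)) + 23/78)*a(-52, 55) = ((-6*(-1))/(((6*0)*4)/40 - 5/(-28)) + 23/78)/(-25 - 52) = (6/((0*4)*(1/40) - 5*(-1/28)) + 23*(1/78))/(-77) = (6/(0*(1/40) + 5/28) + 23/78)*(-1/77) = (6/(0 + 5/28) + 23/78)*(-1/77) = (6/(5/28) + 23/78)*(-1/77) = (6*(28/5) + 23/78)*(-1/77) = (168/5 + 23/78)*(-1/77) = (13219/390)*(-1/77) = -13219/30030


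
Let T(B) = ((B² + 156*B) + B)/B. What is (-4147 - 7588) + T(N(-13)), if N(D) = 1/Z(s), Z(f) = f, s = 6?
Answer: -69467/6 ≈ -11578.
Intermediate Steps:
N(D) = ⅙ (N(D) = 1/6 = ⅙)
T(B) = (B² + 157*B)/B
(-4147 - 7588) + T(N(-13)) = (-4147 - 7588) + (157 + ⅙) = -11735 + 943/6 = -69467/6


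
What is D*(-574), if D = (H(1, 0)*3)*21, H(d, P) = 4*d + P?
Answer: -144648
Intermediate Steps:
H(d, P) = P + 4*d
D = 252 (D = ((0 + 4*1)*3)*21 = ((0 + 4)*3)*21 = (4*3)*21 = 12*21 = 252)
D*(-574) = 252*(-574) = -144648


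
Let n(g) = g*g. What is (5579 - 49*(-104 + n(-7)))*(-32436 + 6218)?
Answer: -216927732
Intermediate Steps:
n(g) = g²
(5579 - 49*(-104 + n(-7)))*(-32436 + 6218) = (5579 - 49*(-104 + (-7)²))*(-32436 + 6218) = (5579 - 49*(-104 + 49))*(-26218) = (5579 - 49*(-55))*(-26218) = (5579 + 2695)*(-26218) = 8274*(-26218) = -216927732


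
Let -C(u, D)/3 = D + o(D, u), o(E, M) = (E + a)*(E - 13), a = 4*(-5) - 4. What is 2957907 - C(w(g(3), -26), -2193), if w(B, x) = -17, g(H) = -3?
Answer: 17623434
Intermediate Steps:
a = -24 (a = -20 - 4 = -24)
o(E, M) = (-24 + E)*(-13 + E) (o(E, M) = (E - 24)*(E - 13) = (-24 + E)*(-13 + E))
C(u, D) = -936 - 3*D² + 108*D (C(u, D) = -3*(D + (312 + D² - 37*D)) = -3*(312 + D² - 36*D) = -936 - 3*D² + 108*D)
2957907 - C(w(g(3), -26), -2193) = 2957907 - (-936 - 3*(-2193)² + 108*(-2193)) = 2957907 - (-936 - 3*4809249 - 236844) = 2957907 - (-936 - 14427747 - 236844) = 2957907 - 1*(-14665527) = 2957907 + 14665527 = 17623434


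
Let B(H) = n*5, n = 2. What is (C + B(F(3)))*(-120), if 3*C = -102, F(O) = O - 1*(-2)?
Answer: 2880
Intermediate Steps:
F(O) = 2 + O (F(O) = O + 2 = 2 + O)
B(H) = 10 (B(H) = 2*5 = 10)
C = -34 (C = (1/3)*(-102) = -34)
(C + B(F(3)))*(-120) = (-34 + 10)*(-120) = -24*(-120) = 2880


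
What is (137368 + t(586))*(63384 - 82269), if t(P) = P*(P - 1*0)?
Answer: -9079228140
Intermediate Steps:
t(P) = P**2 (t(P) = P*(P + 0) = P*P = P**2)
(137368 + t(586))*(63384 - 82269) = (137368 + 586**2)*(63384 - 82269) = (137368 + 343396)*(-18885) = 480764*(-18885) = -9079228140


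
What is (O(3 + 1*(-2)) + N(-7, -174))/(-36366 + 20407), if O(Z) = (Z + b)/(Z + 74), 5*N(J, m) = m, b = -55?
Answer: 888/398975 ≈ 0.0022257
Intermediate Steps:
N(J, m) = m/5
O(Z) = (-55 + Z)/(74 + Z) (O(Z) = (Z - 55)/(Z + 74) = (-55 + Z)/(74 + Z))
(O(3 + 1*(-2)) + N(-7, -174))/(-36366 + 20407) = ((-55 + (3 + 1*(-2)))/(74 + (3 + 1*(-2))) + (⅕)*(-174))/(-36366 + 20407) = ((-55 + (3 - 2))/(74 + (3 - 2)) - 174/5)/(-15959) = ((-55 + 1)/(74 + 1) - 174/5)*(-1/15959) = (-54/75 - 174/5)*(-1/15959) = ((1/75)*(-54) - 174/5)*(-1/15959) = (-18/25 - 174/5)*(-1/15959) = -888/25*(-1/15959) = 888/398975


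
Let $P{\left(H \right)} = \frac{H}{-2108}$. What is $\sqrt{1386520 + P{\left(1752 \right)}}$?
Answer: $\frac{\sqrt{385076582254}}{527} \approx 1177.5$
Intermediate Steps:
$P{\left(H \right)} = - \frac{H}{2108}$ ($P{\left(H \right)} = H \left(- \frac{1}{2108}\right) = - \frac{H}{2108}$)
$\sqrt{1386520 + P{\left(1752 \right)}} = \sqrt{1386520 - \frac{438}{527}} = \sqrt{\frac{730695602}{527}} = \frac{\sqrt{385076582254}}{527}$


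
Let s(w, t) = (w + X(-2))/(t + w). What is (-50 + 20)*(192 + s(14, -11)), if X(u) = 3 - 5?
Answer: -5880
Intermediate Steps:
X(u) = -2
s(w, t) = (-2 + w)/(t + w) (s(w, t) = (w - 2)/(t + w) = (-2 + w)/(t + w))
(-50 + 20)*(192 + s(14, -11)) = (-50 + 20)*(192 + (-2 + 14)/(-11 + 14)) = -30*(192 + 12/3) = -30*(192 + (1/3)*12) = -30*(192 + 4) = -30*196 = -5880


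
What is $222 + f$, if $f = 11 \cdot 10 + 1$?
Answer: $333$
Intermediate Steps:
$f = 111$ ($f = 110 + 1 = 111$)
$222 + f = 222 + 111 = 333$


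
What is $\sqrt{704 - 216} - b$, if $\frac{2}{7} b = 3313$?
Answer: $- \frac{23191}{2} + 2 \sqrt{122} \approx -11573.0$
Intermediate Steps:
$b = \frac{23191}{2}$ ($b = \frac{7}{2} \cdot 3313 = \frac{23191}{2} \approx 11596.0$)
$\sqrt{704 - 216} - b = \sqrt{704 - 216} - \frac{23191}{2} = \sqrt{488} - \frac{23191}{2} = 2 \sqrt{122} - \frac{23191}{2} = - \frac{23191}{2} + 2 \sqrt{122}$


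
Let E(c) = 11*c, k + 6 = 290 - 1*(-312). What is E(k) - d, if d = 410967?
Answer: -404411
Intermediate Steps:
k = 596 (k = -6 + (290 - 1*(-312)) = -6 + (290 + 312) = -6 + 602 = 596)
E(k) - d = 11*596 - 1*410967 = 6556 - 410967 = -404411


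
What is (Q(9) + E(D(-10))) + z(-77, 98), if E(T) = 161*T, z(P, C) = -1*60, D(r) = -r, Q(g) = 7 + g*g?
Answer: 1638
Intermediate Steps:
Q(g) = 7 + g**2
z(P, C) = -60
(Q(9) + E(D(-10))) + z(-77, 98) = ((7 + 9**2) + 161*(-1*(-10))) - 60 = ((7 + 81) + 161*10) - 60 = (88 + 1610) - 60 = 1698 - 60 = 1638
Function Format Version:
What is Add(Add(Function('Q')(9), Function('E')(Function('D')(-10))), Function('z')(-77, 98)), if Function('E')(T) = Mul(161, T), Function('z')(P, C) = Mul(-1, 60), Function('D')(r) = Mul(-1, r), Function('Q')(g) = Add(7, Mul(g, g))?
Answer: 1638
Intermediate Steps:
Function('Q')(g) = Add(7, Pow(g, 2))
Function('z')(P, C) = -60
Add(Add(Function('Q')(9), Function('E')(Function('D')(-10))), Function('z')(-77, 98)) = Add(Add(Add(7, Pow(9, 2)), Mul(161, Mul(-1, -10))), -60) = Add(Add(Add(7, 81), Mul(161, 10)), -60) = Add(Add(88, 1610), -60) = Add(1698, -60) = 1638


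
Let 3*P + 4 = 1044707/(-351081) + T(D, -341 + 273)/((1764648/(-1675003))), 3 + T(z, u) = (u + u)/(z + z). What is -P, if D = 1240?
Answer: 86980624082351/64018553063760 ≈ 1.3587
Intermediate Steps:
T(z, u) = -3 + u/z (T(z, u) = -3 + (u + u)/(z + z) = -3 + (2*u)/((2*z)) = -3 + (2*u)*(1/(2*z)) = -3 + u/z)
P = -86980624082351/64018553063760 (P = -4/3 + (1044707/(-351081) + (-3 + (-341 + 273)/1240)/((1764648/(-1675003))))/3 = -4/3 + (1044707*(-1/351081) + (-3 - 68*1/1240)/((1764648*(-1/1675003))))/3 = -4/3 + (-1044707/351081 + (-3 - 17/310)/(-1764648/1675003))/3 = -4/3 + (-1044707/351081 - 947/310*(-1675003/1764648))/3 = -4/3 + (-1044707/351081 + 1586227841/547040880)/3 = -4/3 + (1/3)*(-1622553330671/21339517687920) = -4/3 - 1622553330671/64018553063760 = -86980624082351/64018553063760 ≈ -1.3587)
-P = -1*(-86980624082351/64018553063760) = 86980624082351/64018553063760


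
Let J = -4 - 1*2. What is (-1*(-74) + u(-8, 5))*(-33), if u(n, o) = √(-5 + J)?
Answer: -2442 - 33*I*√11 ≈ -2442.0 - 109.45*I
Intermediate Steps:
J = -6 (J = -4 - 2 = -6)
u(n, o) = I*√11 (u(n, o) = √(-5 - 6) = √(-11) = I*√11)
(-1*(-74) + u(-8, 5))*(-33) = (-1*(-74) + I*√11)*(-33) = (74 + I*√11)*(-33) = -2442 - 33*I*√11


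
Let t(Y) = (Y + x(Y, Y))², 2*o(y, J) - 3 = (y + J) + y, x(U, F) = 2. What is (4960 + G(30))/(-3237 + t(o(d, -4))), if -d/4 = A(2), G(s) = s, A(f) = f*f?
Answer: -19960/12107 ≈ -1.6486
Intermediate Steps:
A(f) = f²
d = -16 (d = -4*2² = -4*4 = -16)
o(y, J) = 3/2 + y + J/2 (o(y, J) = 3/2 + ((y + J) + y)/2 = 3/2 + ((J + y) + y)/2 = 3/2 + (J + 2*y)/2 = 3/2 + (y + J/2) = 3/2 + y + J/2)
t(Y) = (2 + Y)² (t(Y) = (Y + 2)² = (2 + Y)²)
(4960 + G(30))/(-3237 + t(o(d, -4))) = (4960 + 30)/(-3237 + (2 + (3/2 - 16 + (½)*(-4)))²) = 4990/(-3237 + (2 + (3/2 - 16 - 2))²) = 4990/(-3237 + (2 - 33/2)²) = 4990/(-3237 + (-29/2)²) = 4990/(-3237 + 841/4) = 4990/(-12107/4) = 4990*(-4/12107) = -19960/12107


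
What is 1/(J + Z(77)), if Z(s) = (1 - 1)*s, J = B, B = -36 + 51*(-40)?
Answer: -1/2076 ≈ -0.00048170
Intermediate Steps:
B = -2076 (B = -36 - 2040 = -2076)
J = -2076
Z(s) = 0 (Z(s) = 0*s = 0)
1/(J + Z(77)) = 1/(-2076 + 0) = 1/(-2076) = -1/2076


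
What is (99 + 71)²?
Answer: 28900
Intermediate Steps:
(99 + 71)² = 170² = 28900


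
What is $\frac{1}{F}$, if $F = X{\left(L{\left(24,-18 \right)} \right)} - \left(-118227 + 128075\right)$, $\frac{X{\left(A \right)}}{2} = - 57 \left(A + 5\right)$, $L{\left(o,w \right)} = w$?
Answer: $- \frac{1}{8366} \approx -0.00011953$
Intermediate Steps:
$X{\left(A \right)} = -570 - 114 A$ ($X{\left(A \right)} = 2 \left(- 57 \left(A + 5\right)\right) = 2 \left(- 57 \left(5 + A\right)\right) = 2 \left(-285 - 57 A\right) = -570 - 114 A$)
$F = -8366$ ($F = \left(-570 - -2052\right) - \left(-118227 + 128075\right) = \left(-570 + 2052\right) - 9848 = 1482 - 9848 = -8366$)
$\frac{1}{F} = \frac{1}{-8366} = - \frac{1}{8366}$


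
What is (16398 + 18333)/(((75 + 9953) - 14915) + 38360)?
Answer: 2043/1969 ≈ 1.0376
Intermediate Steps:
(16398 + 18333)/(((75 + 9953) - 14915) + 38360) = 34731/((10028 - 14915) + 38360) = 34731/(-4887 + 38360) = 34731/33473 = 34731*(1/33473) = 2043/1969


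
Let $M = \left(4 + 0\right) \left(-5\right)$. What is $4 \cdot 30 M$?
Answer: $-2400$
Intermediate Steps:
$M = -20$ ($M = 4 \left(-5\right) = -20$)
$4 \cdot 30 M = 4 \cdot 30 \left(-20\right) = 120 \left(-20\right) = -2400$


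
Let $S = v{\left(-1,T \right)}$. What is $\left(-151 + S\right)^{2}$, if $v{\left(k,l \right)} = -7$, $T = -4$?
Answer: $24964$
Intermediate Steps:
$S = -7$
$\left(-151 + S\right)^{2} = \left(-151 - 7\right)^{2} = \left(-158\right)^{2} = 24964$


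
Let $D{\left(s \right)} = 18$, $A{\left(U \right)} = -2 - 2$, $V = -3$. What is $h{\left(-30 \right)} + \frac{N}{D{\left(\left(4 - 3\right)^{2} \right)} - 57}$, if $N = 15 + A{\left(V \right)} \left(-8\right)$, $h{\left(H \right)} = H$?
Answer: $- \frac{1217}{39} \approx -31.205$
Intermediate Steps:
$A{\left(U \right)} = -4$ ($A{\left(U \right)} = -2 - 2 = -4$)
$N = 47$ ($N = 15 - -32 = 15 + 32 = 47$)
$h{\left(-30 \right)} + \frac{N}{D{\left(\left(4 - 3\right)^{2} \right)} - 57} = -30 + \frac{1}{18 - 57} \cdot 47 = -30 + \frac{1}{-39} \cdot 47 = -30 - \frac{47}{39} = - \frac{1217}{39}$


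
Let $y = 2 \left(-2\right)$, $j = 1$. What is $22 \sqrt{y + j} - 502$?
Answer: $-502 + 22 i \sqrt{3} \approx -502.0 + 38.105 i$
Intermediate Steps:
$y = -4$
$22 \sqrt{y + j} - 502 = 22 \sqrt{-4 + 1} - 502 = 22 \sqrt{-3} - 502 = 22 i \sqrt{3} - 502 = -502 + 22 i \sqrt{3}$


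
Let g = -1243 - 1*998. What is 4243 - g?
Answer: 6484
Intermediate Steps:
g = -2241 (g = -1243 - 998 = -2241)
4243 - g = 4243 - 1*(-2241) = 4243 + 2241 = 6484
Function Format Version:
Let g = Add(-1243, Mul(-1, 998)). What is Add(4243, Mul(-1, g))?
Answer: 6484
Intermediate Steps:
g = -2241 (g = Add(-1243, -998) = -2241)
Add(4243, Mul(-1, g)) = Add(4243, Mul(-1, -2241)) = Add(4243, 2241) = 6484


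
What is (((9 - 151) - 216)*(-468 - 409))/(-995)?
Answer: -313966/995 ≈ -315.54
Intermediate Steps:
(((9 - 151) - 216)*(-468 - 409))/(-995) = ((-142 - 216)*(-877))*(-1/995) = -358*(-877)*(-1/995) = 313966*(-1/995) = -313966/995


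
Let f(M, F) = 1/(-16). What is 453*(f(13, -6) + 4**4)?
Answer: 1855035/16 ≈ 1.1594e+5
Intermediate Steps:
f(M, F) = -1/16
453*(f(13, -6) + 4**4) = 453*(-1/16 + 4**4) = 453*(-1/16 + 256) = 453*(4095/16) = 1855035/16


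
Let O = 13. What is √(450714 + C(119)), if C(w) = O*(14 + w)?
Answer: √452443 ≈ 672.64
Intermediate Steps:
C(w) = 182 + 13*w (C(w) = 13*(14 + w) = 182 + 13*w)
√(450714 + C(119)) = √(450714 + (182 + 13*119)) = √(450714 + (182 + 1547)) = √(450714 + 1729) = √452443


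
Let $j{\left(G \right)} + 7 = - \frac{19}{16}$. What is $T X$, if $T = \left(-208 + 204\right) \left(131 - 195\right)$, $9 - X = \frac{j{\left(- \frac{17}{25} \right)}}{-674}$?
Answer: $\frac{775400}{337} \approx 2300.9$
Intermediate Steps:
$j{\left(G \right)} = - \frac{131}{16}$ ($j{\left(G \right)} = -7 - \frac{19}{16} = - \frac{131}{16}$)
$X = \frac{96925}{10784}$ ($X = 9 - - \frac{131}{16 \left(-674\right)} = 9 - \left(- \frac{131}{16}\right) \left(- \frac{1}{674}\right) = 9 - \frac{131}{10784} = \frac{96925}{10784} \approx 8.9879$)
$T = 256$ ($T = \left(-4\right) \left(-64\right) = 256$)
$T X = 256 \cdot \frac{96925}{10784} = \frac{775400}{337}$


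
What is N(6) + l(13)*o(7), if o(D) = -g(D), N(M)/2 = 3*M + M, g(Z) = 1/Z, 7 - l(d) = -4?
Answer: 325/7 ≈ 46.429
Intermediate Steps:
l(d) = 11 (l(d) = 7 - 1*(-4) = 7 + 4 = 11)
N(M) = 8*M (N(M) = 2*(3*M + M) = 2*(4*M) = 8*M)
o(D) = -1/D
N(6) + l(13)*o(7) = 8*6 + 11*(-1/7) = 48 + 11*(-1*1/7) = 48 + 11*(-1/7) = 48 - 11/7 = 325/7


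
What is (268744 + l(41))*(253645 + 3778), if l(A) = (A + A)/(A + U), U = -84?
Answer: 2974757019930/43 ≈ 6.9180e+10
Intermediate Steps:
l(A) = 2*A/(-84 + A) (l(A) = (A + A)/(A - 84) = (2*A)/(-84 + A) = 2*A/(-84 + A))
(268744 + l(41))*(253645 + 3778) = (268744 + 2*41/(-84 + 41))*(253645 + 3778) = (268744 + 2*41/(-43))*257423 = (268744 + 2*41*(-1/43))*257423 = (268744 - 82/43)*257423 = (11555910/43)*257423 = 2974757019930/43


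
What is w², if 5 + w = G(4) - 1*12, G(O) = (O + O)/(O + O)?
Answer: 256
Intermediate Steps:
G(O) = 1 (G(O) = (2*O)/((2*O)) = (2*O)*(1/(2*O)) = 1)
w = -16 (w = -5 + (1 - 1*12) = -5 + (1 - 12) = -5 - 11 = -16)
w² = (-16)² = 256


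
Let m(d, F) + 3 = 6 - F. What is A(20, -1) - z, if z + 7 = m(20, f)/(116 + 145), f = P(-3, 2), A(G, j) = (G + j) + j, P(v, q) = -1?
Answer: 6521/261 ≈ 24.985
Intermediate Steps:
A(G, j) = G + 2*j
f = -1
m(d, F) = 3 - F (m(d, F) = -3 + (6 - F) = 3 - F)
z = -1823/261 (z = -7 + (3 - 1*(-1))/(116 + 145) = -7 + (3 + 1)/261 = -7 + 4*(1/261) = -7 + 4/261 = -1823/261 ≈ -6.9847)
A(20, -1) - z = (20 + 2*(-1)) - 1*(-1823/261) = (20 - 2) + 1823/261 = 18 + 1823/261 = 6521/261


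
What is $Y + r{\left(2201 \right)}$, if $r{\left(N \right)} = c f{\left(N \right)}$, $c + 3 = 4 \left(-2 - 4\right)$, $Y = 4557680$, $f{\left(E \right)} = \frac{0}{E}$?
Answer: $4557680$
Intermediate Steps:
$f{\left(E \right)} = 0$
$c = -27$ ($c = -3 + 4 \left(-2 - 4\right) = -3 + 4 \left(-6\right) = -3 - 24 = -27$)
$r{\left(N \right)} = 0$ ($r{\left(N \right)} = \left(-27\right) 0 = 0$)
$Y + r{\left(2201 \right)} = 4557680 + 0 = 4557680$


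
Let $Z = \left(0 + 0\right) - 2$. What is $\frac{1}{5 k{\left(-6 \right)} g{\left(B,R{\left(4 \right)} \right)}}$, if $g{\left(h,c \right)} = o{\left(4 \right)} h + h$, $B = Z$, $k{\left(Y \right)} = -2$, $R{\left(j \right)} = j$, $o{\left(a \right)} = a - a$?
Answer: $\frac{1}{20} \approx 0.05$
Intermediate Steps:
$o{\left(a \right)} = 0$
$Z = -2$ ($Z = 0 - 2 = -2$)
$B = -2$
$g{\left(h,c \right)} = h$ ($g{\left(h,c \right)} = 0 h + h = 0 + h = h$)
$\frac{1}{5 k{\left(-6 \right)} g{\left(B,R{\left(4 \right)} \right)}} = \frac{1}{5 \left(-2\right) \left(-2\right)} = \frac{1}{\left(-10\right) \left(-2\right)} = \frac{1}{20}$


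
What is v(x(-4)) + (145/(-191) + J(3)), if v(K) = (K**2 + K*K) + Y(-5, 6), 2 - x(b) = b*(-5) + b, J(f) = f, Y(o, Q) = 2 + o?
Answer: 74727/191 ≈ 391.24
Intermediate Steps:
x(b) = 2 + 4*b (x(b) = 2 - (b*(-5) + b) = 2 - (-5*b + b) = 2 - (-4)*b = 2 + 4*b)
v(K) = -3 + 2*K**2 (v(K) = (K**2 + K*K) + (2 - 5) = (K**2 + K**2) - 3 = 2*K**2 - 3 = -3 + 2*K**2)
v(x(-4)) + (145/(-191) + J(3)) = (-3 + 2*(2 + 4*(-4))**2) + (145/(-191) + 3) = (-3 + 2*(2 - 16)**2) + (145*(-1/191) + 3) = (-3 + 2*(-14)**2) + (-145/191 + 3) = (-3 + 2*196) + 428/191 = (-3 + 392) + 428/191 = 389 + 428/191 = 74727/191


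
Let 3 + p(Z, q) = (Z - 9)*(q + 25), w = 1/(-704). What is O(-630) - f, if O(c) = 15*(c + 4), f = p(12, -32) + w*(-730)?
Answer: -3297197/352 ≈ -9367.0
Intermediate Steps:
w = -1/704 ≈ -0.0014205
p(Z, q) = -3 + (-9 + Z)*(25 + q) (p(Z, q) = -3 + (Z - 9)*(q + 25) = -3 + (-9 + Z)*(25 + q))
f = -8083/352 (f = (-228 - 9*(-32) + 25*12 + 12*(-32)) - 1/704*(-730) = (-228 + 288 + 300 - 384) + 365/352 = -24 + 365/352 = -8083/352 ≈ -22.963)
O(c) = 60 + 15*c (O(c) = 15*(4 + c) = 60 + 15*c)
O(-630) - f = (60 + 15*(-630)) - 1*(-8083/352) = (60 - 9450) + 8083/352 = -9390 + 8083/352 = -3297197/352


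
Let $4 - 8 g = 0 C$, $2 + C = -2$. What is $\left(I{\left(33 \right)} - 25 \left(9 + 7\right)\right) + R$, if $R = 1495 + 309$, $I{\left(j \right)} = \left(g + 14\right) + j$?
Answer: $\frac{2903}{2} \approx 1451.5$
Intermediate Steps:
$C = -4$ ($C = -2 - 2 = -4$)
$g = \frac{1}{2}$ ($g = \frac{1}{2} - \frac{0 \left(-4\right)}{8} = \frac{1}{2} - 0 = \frac{1}{2} + 0 = \frac{1}{2} \approx 0.5$)
$I{\left(j \right)} = \frac{29}{2} + j$ ($I{\left(j \right)} = \left(\frac{1}{2} + 14\right) + j = \frac{29}{2} + j$)
$R = 1804$
$\left(I{\left(33 \right)} - 25 \left(9 + 7\right)\right) + R = \left(\left(\frac{29}{2} + 33\right) - 25 \left(9 + 7\right)\right) + 1804 = \left(\frac{95}{2} - 400\right) + 1804 = - \frac{705}{2} + 1804 = \frac{2903}{2}$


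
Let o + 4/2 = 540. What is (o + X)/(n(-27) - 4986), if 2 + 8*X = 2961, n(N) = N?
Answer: -807/4456 ≈ -0.18110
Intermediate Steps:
o = 538 (o = -2 + 540 = 538)
X = 2959/8 (X = -1/4 + (1/8)*2961 = -1/4 + 2961/8 = 2959/8 ≈ 369.88)
(o + X)/(n(-27) - 4986) = (538 + 2959/8)/(-27 - 4986) = (7263/8)/(-5013) = (7263/8)*(-1/5013) = -807/4456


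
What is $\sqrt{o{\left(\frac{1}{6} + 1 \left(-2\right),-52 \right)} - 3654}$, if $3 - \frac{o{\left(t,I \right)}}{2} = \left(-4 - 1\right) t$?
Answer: $\frac{i \sqrt{32997}}{3} \approx 60.55 i$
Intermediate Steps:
$o{\left(t,I \right)} = 6 + 10 t$ ($o{\left(t,I \right)} = 6 - 2 \left(-4 - 1\right) t = 6 - 2 \left(- 5 t\right) = 6 + 10 t$)
$\sqrt{o{\left(\frac{1}{6} + 1 \left(-2\right),-52 \right)} - 3654} = \sqrt{\left(6 + 10 \left(\frac{1}{6} + 1 \left(-2\right)\right)\right) - 3654} = \sqrt{\left(6 + 10 \left(\frac{1}{6} - 2\right)\right) - 3654} = \sqrt{\left(6 + 10 \left(- \frac{11}{6}\right)\right) - 3654} = \sqrt{\left(6 - \frac{55}{3}\right) - 3654} = \sqrt{- \frac{37}{3} - 3654} = \sqrt{- \frac{10999}{3}} = \frac{i \sqrt{32997}}{3}$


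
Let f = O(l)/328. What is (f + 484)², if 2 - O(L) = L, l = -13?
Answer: 25206960289/107584 ≈ 2.3430e+5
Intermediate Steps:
O(L) = 2 - L
f = 15/328 (f = (2 - 1*(-13))/328 = (2 + 13)*(1/328) = 15*(1/328) = 15/328 ≈ 0.045732)
(f + 484)² = (15/328 + 484)² = (158767/328)² = 25206960289/107584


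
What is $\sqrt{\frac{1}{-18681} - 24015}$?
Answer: $\frac{2 i \sqrt{2095187244774}}{18681} \approx 154.97 i$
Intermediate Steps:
$\sqrt{\frac{1}{-18681} - 24015} = \sqrt{- \frac{1}{18681} - 24015} = \sqrt{- \frac{448624216}{18681}} = \frac{2 i \sqrt{2095187244774}}{18681}$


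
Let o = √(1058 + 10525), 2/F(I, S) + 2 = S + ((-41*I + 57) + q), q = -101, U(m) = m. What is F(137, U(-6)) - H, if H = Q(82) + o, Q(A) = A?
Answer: -464860/5669 - 9*√143 ≈ -189.62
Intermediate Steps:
F(I, S) = 2/(-46 + S - 41*I) (F(I, S) = 2/(-2 + (S + ((-41*I + 57) - 101))) = 2/(-2 + (S + ((57 - 41*I) - 101))) = 2/(-2 + (S + (-44 - 41*I))) = 2/(-2 + (-44 + S - 41*I)) = 2/(-46 + S - 41*I))
o = 9*√143 (o = √11583 = 9*√143 ≈ 107.62)
H = 82 + 9*√143 ≈ 189.62
F(137, U(-6)) - H = 2/(-46 - 6 - 41*137) - (82 + 9*√143) = 2/(-46 - 6 - 5617) + (-82 - 9*√143) = 2/(-5669) + (-82 - 9*√143) = 2*(-1/5669) + (-82 - 9*√143) = -2/5669 + (-82 - 9*√143) = -464860/5669 - 9*√143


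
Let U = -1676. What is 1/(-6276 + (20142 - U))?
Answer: 1/15542 ≈ 6.4342e-5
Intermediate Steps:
1/(-6276 + (20142 - U)) = 1/(-6276 + (20142 - 1*(-1676))) = 1/(-6276 + (20142 + 1676)) = 1/(-6276 + 21818) = 1/15542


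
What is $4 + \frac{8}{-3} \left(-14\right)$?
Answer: $\frac{124}{3} \approx 41.333$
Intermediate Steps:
$4 + \frac{8}{-3} \left(-14\right) = 4 + 8 \left(- \frac{1}{3}\right) \left(-14\right) = 4 - - \frac{112}{3} = 4 + \frac{112}{3} = \frac{124}{3}$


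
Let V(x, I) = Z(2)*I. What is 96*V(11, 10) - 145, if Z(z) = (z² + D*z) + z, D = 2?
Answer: 9455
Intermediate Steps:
Z(z) = z² + 3*z (Z(z) = (z² + 2*z) + z = z² + 3*z)
V(x, I) = 10*I (V(x, I) = (2*(3 + 2))*I = (2*5)*I = 10*I)
96*V(11, 10) - 145 = 96*(10*10) - 145 = 96*100 - 145 = 9600 - 145 = 9455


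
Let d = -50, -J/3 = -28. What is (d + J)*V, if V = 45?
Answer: 1530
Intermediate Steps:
J = 84 (J = -3*(-28) = 84)
(d + J)*V = (-50 + 84)*45 = 34*45 = 1530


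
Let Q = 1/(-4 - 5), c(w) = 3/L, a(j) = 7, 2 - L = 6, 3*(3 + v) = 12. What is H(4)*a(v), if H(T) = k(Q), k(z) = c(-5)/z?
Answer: 189/4 ≈ 47.250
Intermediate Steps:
v = 1 (v = -3 + (⅓)*12 = -3 + 4 = 1)
L = -4 (L = 2 - 1*6 = 2 - 6 = -4)
c(w) = -¾ (c(w) = 3/(-4) = 3*(-¼) = -¾)
Q = -⅑ (Q = 1/(-9) = -⅑ ≈ -0.11111)
k(z) = -3/(4*z)
H(T) = 27/4 (H(T) = -3/(4*(-⅑)) = -¾*(-9) = 27/4)
H(4)*a(v) = (27/4)*7 = 189/4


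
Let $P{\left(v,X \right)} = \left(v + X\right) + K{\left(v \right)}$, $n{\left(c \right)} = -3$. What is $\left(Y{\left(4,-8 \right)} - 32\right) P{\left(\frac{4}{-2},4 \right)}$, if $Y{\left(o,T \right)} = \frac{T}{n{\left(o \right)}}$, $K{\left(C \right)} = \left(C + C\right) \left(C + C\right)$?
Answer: $-528$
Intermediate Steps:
$K{\left(C \right)} = 4 C^{2}$ ($K{\left(C \right)} = 2 C 2 C = 4 C^{2}$)
$Y{\left(o,T \right)} = - \frac{T}{3}$ ($Y{\left(o,T \right)} = \frac{T}{-3} = T \left(- \frac{1}{3}\right) = - \frac{T}{3}$)
$P{\left(v,X \right)} = X + v + 4 v^{2}$ ($P{\left(v,X \right)} = \left(v + X\right) + 4 v^{2} = \left(X + v\right) + 4 v^{2} = X + v + 4 v^{2}$)
$\left(Y{\left(4,-8 \right)} - 32\right) P{\left(\frac{4}{-2},4 \right)} = \left(\left(- \frac{1}{3}\right) \left(-8\right) - 32\right) \left(4 + \frac{4}{-2} + 4 \left(\frac{4}{-2}\right)^{2}\right) = \left(\frac{8}{3} - 32\right) \left(4 + 4 \left(- \frac{1}{2}\right) + 4 \left(4 \left(- \frac{1}{2}\right)\right)^{2}\right) = - \frac{88 \left(4 - 2 + 4 \left(-2\right)^{2}\right)}{3} = - \frac{88 \left(4 - 2 + 4 \cdot 4\right)}{3} = - \frac{88 \left(4 - 2 + 16\right)}{3} = \left(- \frac{88}{3}\right) 18 = -528$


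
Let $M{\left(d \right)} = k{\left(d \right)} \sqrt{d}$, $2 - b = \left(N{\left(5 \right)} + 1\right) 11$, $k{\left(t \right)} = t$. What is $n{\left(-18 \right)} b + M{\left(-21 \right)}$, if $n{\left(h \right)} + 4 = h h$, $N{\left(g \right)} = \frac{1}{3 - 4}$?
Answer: $640 - 21 i \sqrt{21} \approx 640.0 - 96.234 i$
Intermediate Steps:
$N{\left(g \right)} = -1$ ($N{\left(g \right)} = \frac{1}{-1} = -1$)
$b = 2$ ($b = 2 - \left(-1 + 1\right) 11 = 2 - 0 \cdot 11 = 2 - 0 = 2 + 0 = 2$)
$n{\left(h \right)} = -4 + h^{2}$ ($n{\left(h \right)} = -4 + h h = -4 + h^{2}$)
$M{\left(d \right)} = d^{\frac{3}{2}}$ ($M{\left(d \right)} = d \sqrt{d} = d^{\frac{3}{2}}$)
$n{\left(-18 \right)} b + M{\left(-21 \right)} = \left(-4 + \left(-18\right)^{2}\right) 2 + \left(-21\right)^{\frac{3}{2}} = \left(-4 + 324\right) 2 - 21 i \sqrt{21} = 320 \cdot 2 - 21 i \sqrt{21} = 640 - 21 i \sqrt{21}$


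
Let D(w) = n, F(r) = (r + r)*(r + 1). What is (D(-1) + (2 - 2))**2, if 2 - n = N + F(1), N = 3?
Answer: 25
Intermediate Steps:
F(r) = 2*r*(1 + r) (F(r) = (2*r)*(1 + r) = 2*r*(1 + r))
n = -5 (n = 2 - (3 + 2*1*(1 + 1)) = 2 - (3 + 2*1*2) = 2 - (3 + 4) = 2 - 1*7 = 2 - 7 = -5)
D(w) = -5
(D(-1) + (2 - 2))**2 = (-5 + (2 - 2))**2 = (-5 + 0)**2 = (-5)**2 = 25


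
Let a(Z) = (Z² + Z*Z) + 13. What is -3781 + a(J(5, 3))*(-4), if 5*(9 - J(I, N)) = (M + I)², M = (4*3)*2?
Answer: -5164753/25 ≈ -2.0659e+5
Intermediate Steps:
M = 24 (M = 12*2 = 24)
J(I, N) = 9 - (24 + I)²/5
a(Z) = 13 + 2*Z² (a(Z) = (Z² + Z²) + 13 = 2*Z² + 13 = 13 + 2*Z²)
-3781 + a(J(5, 3))*(-4) = -3781 + (13 + 2*(9 - (24 + 5)²/5)²)*(-4) = -3781 + (13 + 2*(9 - ⅕*29²)²)*(-4) = -3781 + (13 + 2*(9 - ⅕*841)²)*(-4) = -3781 + (13 + 2*(9 - 841/5)²)*(-4) = -3781 + (13 + 2*(-796/5)²)*(-4) = -3781 + (13 + 2*(633616/25))*(-4) = -3781 + (13 + 1267232/25)*(-4) = -3781 + (1267557/25)*(-4) = -3781 - 5070228/25 = -5164753/25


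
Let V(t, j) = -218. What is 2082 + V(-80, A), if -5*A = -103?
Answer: 1864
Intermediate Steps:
A = 103/5 (A = -1/5*(-103) = 103/5 ≈ 20.600)
2082 + V(-80, A) = 2082 - 218 = 1864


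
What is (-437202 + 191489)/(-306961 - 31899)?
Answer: 245713/338860 ≈ 0.72512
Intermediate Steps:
(-437202 + 191489)/(-306961 - 31899) = -245713/(-338860) = -245713*(-1/338860) = 245713/338860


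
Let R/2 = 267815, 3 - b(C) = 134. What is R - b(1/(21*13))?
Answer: 535761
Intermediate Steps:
b(C) = -131 (b(C) = 3 - 1*134 = 3 - 134 = -131)
R = 535630 (R = 2*267815 = 535630)
R - b(1/(21*13)) = 535630 - 1*(-131) = 535630 + 131 = 535761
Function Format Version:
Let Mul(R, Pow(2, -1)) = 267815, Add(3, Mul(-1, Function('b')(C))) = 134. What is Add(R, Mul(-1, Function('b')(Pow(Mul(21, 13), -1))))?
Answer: 535761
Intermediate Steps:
Function('b')(C) = -131 (Function('b')(C) = Add(3, Mul(-1, 134)) = Add(3, -134) = -131)
R = 535630 (R = Mul(2, 267815) = 535630)
Add(R, Mul(-1, Function('b')(Pow(Mul(21, 13), -1)))) = Add(535630, Mul(-1, -131)) = Add(535630, 131) = 535761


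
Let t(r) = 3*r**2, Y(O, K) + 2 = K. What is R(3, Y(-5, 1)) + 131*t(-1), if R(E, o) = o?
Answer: 392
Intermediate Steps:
Y(O, K) = -2 + K
R(3, Y(-5, 1)) + 131*t(-1) = (-2 + 1) + 131*(3*(-1)**2) = -1 + 131*(3*1) = -1 + 131*3 = -1 + 393 = 392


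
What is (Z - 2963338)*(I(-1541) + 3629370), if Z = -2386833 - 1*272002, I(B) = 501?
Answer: -20407762729683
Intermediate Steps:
Z = -2658835 (Z = -2386833 - 272002 = -2658835)
(Z - 2963338)*(I(-1541) + 3629370) = (-2658835 - 2963338)*(501 + 3629370) = -5622173*3629871 = -20407762729683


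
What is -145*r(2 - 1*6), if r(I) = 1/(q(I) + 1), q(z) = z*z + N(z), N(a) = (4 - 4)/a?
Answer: -145/17 ≈ -8.5294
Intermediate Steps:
N(a) = 0 (N(a) = 0/a = 0)
q(z) = z² (q(z) = z*z + 0 = z² + 0 = z²)
r(I) = 1/(1 + I²) (r(I) = 1/(I² + 1) = 1/(1 + I²))
-145*r(2 - 1*6) = -145/(1 + (2 - 1*6)²) = -145/(1 + (2 - 6)²) = -145/(1 + (-4)²) = -145/(1 + 16) = -145/17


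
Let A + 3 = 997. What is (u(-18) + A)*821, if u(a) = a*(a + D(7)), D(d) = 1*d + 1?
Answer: 963854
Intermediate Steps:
A = 994 (A = -3 + 997 = 994)
D(d) = 1 + d (D(d) = d + 1 = 1 + d)
u(a) = a*(8 + a) (u(a) = a*(a + (1 + 7)) = a*(a + 8) = a*(8 + a))
(u(-18) + A)*821 = (-18*(8 - 18) + 994)*821 = (-18*(-10) + 994)*821 = (180 + 994)*821 = 1174*821 = 963854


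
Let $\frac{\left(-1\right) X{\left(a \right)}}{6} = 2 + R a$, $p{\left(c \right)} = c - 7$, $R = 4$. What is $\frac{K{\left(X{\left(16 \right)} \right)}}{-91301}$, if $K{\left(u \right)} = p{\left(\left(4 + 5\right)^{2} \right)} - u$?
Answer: $- \frac{470}{91301} \approx -0.0051478$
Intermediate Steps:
$p{\left(c \right)} = -7 + c$
$X{\left(a \right)} = -12 - 24 a$ ($X{\left(a \right)} = - 6 \left(2 + 4 a\right) = -12 - 24 a$)
$K{\left(u \right)} = 74 - u$ ($K{\left(u \right)} = \left(-7 + \left(4 + 5\right)^{2}\right) - u = \left(-7 + 9^{2}\right) - u = \left(-7 + 81\right) - u = 74 - u$)
$\frac{K{\left(X{\left(16 \right)} \right)}}{-91301} = \frac{74 - \left(-12 - 384\right)}{-91301} = \left(74 - \left(-12 - 384\right)\right) \left(- \frac{1}{91301}\right) = \left(74 - -396\right) \left(- \frac{1}{91301}\right) = \left(74 + 396\right) \left(- \frac{1}{91301}\right) = 470 \left(- \frac{1}{91301}\right) = - \frac{470}{91301}$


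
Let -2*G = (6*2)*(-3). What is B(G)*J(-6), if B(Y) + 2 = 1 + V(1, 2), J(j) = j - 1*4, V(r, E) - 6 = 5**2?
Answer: -300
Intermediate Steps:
G = 18 (G = -6*2*(-3)/2 = -6*(-3) = -1/2*(-36) = 18)
V(r, E) = 31 (V(r, E) = 6 + 5**2 = 6 + 25 = 31)
J(j) = -4 + j (J(j) = j - 4 = -4 + j)
B(Y) = 30 (B(Y) = -2 + (1 + 31) = -2 + 32 = 30)
B(G)*J(-6) = 30*(-4 - 6) = 30*(-10) = -300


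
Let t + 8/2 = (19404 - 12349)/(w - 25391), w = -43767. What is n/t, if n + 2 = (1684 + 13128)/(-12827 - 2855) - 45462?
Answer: 24654178989540/2224389767 ≈ 11084.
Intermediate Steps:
t = -283687/69158 (t = -4 + (19404 - 12349)/(-43767 - 25391) = -4 + 7055/(-69158) = -4 + 7055*(-1/69158) = -4 - 7055/69158 = -283687/69158 ≈ -4.1020)
n = -356490630/7841 (n = -2 + ((1684 + 13128)/(-12827 - 2855) - 45462) = -2 + (14812/(-15682) - 45462) = -2 + (14812*(-1/15682) - 45462) = -2 + (-7406/7841 - 45462) = -2 - 356474948/7841 = -356490630/7841 ≈ -45465.)
n/t = -356490630/(7841*(-283687/69158)) = -356490630/7841*(-69158/283687) = 24654178989540/2224389767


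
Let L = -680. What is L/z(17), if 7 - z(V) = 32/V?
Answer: -11560/87 ≈ -132.87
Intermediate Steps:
z(V) = 7 - 32/V
L/z(17) = -680/(7 - 32/17) = -680/87/17 = -680*17/87 = -11560/87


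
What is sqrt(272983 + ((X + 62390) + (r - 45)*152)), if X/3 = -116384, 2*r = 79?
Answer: I*sqrt(14615) ≈ 120.89*I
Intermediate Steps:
r = 79/2 (r = (1/2)*79 = 79/2 ≈ 39.500)
X = -349152 (X = 3*(-116384) = -349152)
sqrt(272983 + ((X + 62390) + (r - 45)*152)) = sqrt(272983 + ((-349152 + 62390) + (79/2 - 45)*152)) = sqrt(272983 + (-286762 - 11/2*152)) = sqrt(272983 + (-286762 - 836)) = sqrt(272983 - 287598) = sqrt(-14615) = I*sqrt(14615)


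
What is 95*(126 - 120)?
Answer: 570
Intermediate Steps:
95*(126 - 120) = 95*6 = 570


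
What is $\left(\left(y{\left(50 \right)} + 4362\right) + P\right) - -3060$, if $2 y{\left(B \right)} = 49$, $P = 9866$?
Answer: $\frac{34625}{2} \approx 17313.0$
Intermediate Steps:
$y{\left(B \right)} = \frac{49}{2}$ ($y{\left(B \right)} = \frac{1}{2} \cdot 49 = \frac{49}{2}$)
$\left(\left(y{\left(50 \right)} + 4362\right) + P\right) - -3060 = \left(\left(\frac{49}{2} + 4362\right) + 9866\right) - -3060 = \left(\frac{8773}{2} + 9866\right) + 3060 = \frac{28505}{2} + 3060 = \frac{34625}{2}$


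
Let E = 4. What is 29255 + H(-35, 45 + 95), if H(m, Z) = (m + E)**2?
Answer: 30216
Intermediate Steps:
H(m, Z) = (4 + m)**2 (H(m, Z) = (m + 4)**2 = (4 + m)**2)
29255 + H(-35, 45 + 95) = 29255 + (4 - 35)**2 = 29255 + (-31)**2 = 29255 + 961 = 30216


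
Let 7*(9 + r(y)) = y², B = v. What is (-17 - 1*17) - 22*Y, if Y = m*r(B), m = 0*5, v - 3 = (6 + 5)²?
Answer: -34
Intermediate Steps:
v = 124 (v = 3 + (6 + 5)² = 3 + 11² = 3 + 121 = 124)
B = 124
m = 0
r(y) = -9 + y²/7
Y = 0 (Y = 0*(-9 + (⅐)*124²) = 0*(-9 + (⅐)*15376) = 0*(-9 + 15376/7) = 0*(15313/7) = 0)
(-17 - 1*17) - 22*Y = (-17 - 1*17) - 22*0 = (-17 - 17) + 0 = -34 + 0 = -34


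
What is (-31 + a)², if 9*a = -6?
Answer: 9025/9 ≈ 1002.8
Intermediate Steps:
a = -⅔ (a = (⅑)*(-6) = -⅔ ≈ -0.66667)
(-31 + a)² = (-31 - ⅔)² = (-95/3)² = 9025/9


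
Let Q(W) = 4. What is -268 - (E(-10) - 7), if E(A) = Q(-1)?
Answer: -265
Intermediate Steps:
E(A) = 4
-268 - (E(-10) - 7) = -268 - (4 - 7) = -268 - 1*(-3) = -268 + 3 = -265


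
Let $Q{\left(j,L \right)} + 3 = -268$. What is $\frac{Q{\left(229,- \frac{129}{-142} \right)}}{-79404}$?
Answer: $\frac{271}{79404} \approx 0.0034129$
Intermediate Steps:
$Q{\left(j,L \right)} = -271$ ($Q{\left(j,L \right)} = -3 - 268 = -271$)
$\frac{Q{\left(229,- \frac{129}{-142} \right)}}{-79404} = - \frac{271}{-79404} = \left(-271\right) \left(- \frac{1}{79404}\right) = \frac{271}{79404}$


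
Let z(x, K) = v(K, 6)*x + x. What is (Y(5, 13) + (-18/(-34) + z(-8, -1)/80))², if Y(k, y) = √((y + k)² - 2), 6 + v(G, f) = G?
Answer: 2335666/7225 + 192*√322/85 ≈ 363.81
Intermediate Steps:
v(G, f) = -6 + G
Y(k, y) = √(-2 + (k + y)²) (Y(k, y) = √((k + y)² - 2) = √(-2 + (k + y)²))
z(x, K) = x + x*(-6 + K) (z(x, K) = (-6 + K)*x + x = x*(-6 + K) + x = x + x*(-6 + K))
(Y(5, 13) + (-18/(-34) + z(-8, -1)/80))² = (√(-2 + (5 + 13)²) + (-18/(-34) - 8*(-5 - 1)/80))² = (√(-2 + 18²) + (-18*(-1/34) - 8*(-6)*(1/80)))² = (√(-2 + 324) + (9/17 + 48*(1/80)))² = (√322 + (9/17 + ⅗))² = (√322 + 96/85)² = (96/85 + √322)²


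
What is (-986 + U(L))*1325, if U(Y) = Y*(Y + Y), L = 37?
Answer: 2321400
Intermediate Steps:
U(Y) = 2*Y² (U(Y) = Y*(2*Y) = 2*Y²)
(-986 + U(L))*1325 = (-986 + 2*37²)*1325 = (-986 + 2*1369)*1325 = (-986 + 2738)*1325 = 1752*1325 = 2321400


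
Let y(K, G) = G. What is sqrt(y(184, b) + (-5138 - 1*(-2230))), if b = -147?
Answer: I*sqrt(3055) ≈ 55.272*I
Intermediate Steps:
sqrt(y(184, b) + (-5138 - 1*(-2230))) = sqrt(-147 + (-5138 - 1*(-2230))) = sqrt(-147 + (-5138 + 2230)) = sqrt(-147 - 2908) = sqrt(-3055) = I*sqrt(3055)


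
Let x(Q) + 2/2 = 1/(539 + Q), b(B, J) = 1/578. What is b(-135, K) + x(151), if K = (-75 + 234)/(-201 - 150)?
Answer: -99388/99705 ≈ -0.99682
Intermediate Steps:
K = -53/117 (K = 159/(-351) = 159*(-1/351) = -53/117 ≈ -0.45299)
b(B, J) = 1/578
x(Q) = -1 + 1/(539 + Q)
b(-135, K) + x(151) = 1/578 + (-538 - 1*151)/(539 + 151) = 1/578 + (-538 - 151)/690 = 1/578 + (1/690)*(-689) = 1/578 - 689/690 = -99388/99705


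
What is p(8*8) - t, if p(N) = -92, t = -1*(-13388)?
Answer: -13480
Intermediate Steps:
t = 13388
p(8*8) - t = -92 - 1*13388 = -92 - 13388 = -13480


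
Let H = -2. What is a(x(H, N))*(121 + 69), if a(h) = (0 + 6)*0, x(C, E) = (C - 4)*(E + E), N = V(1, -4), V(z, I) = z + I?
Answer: 0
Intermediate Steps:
V(z, I) = I + z
N = -3 (N = -4 + 1 = -3)
x(C, E) = 2*E*(-4 + C) (x(C, E) = (-4 + C)*(2*E) = 2*E*(-4 + C))
a(h) = 0 (a(h) = 6*0 = 0)
a(x(H, N))*(121 + 69) = 0*(121 + 69) = 0*190 = 0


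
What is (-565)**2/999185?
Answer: 63845/199837 ≈ 0.31949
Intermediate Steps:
(-565)**2/999185 = 319225*(1/999185) = 63845/199837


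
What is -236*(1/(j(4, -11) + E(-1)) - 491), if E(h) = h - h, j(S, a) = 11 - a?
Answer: 1274518/11 ≈ 1.1587e+5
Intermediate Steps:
E(h) = 0
-236*(1/(j(4, -11) + E(-1)) - 491) = -236*(1/((11 - 1*(-11)) + 0) - 491) = -236*(1/((11 + 11) + 0) - 491) = -236*(1/(22 + 0) - 491) = -236*(1/22 - 491) = -236*(-10801/22) = 1274518/11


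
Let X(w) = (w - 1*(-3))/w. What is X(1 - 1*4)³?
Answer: 0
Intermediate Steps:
X(w) = (3 + w)/w (X(w) = (w + 3)/w = (3 + w)/w)
X(1 - 1*4)³ = ((3 + (1 - 1*4))/(1 - 1*4))³ = ((3 + (1 - 4))/(1 - 4))³ = ((3 - 3)/(-3))³ = (-⅓*0)³ = 0³ = 0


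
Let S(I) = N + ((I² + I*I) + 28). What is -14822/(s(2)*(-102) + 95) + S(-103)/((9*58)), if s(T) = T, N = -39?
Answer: 3349549/18966 ≈ 176.61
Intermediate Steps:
S(I) = -11 + 2*I² (S(I) = -39 + ((I² + I*I) + 28) = -39 + ((I² + I²) + 28) = -39 + (2*I² + 28) = -39 + (28 + 2*I²) = -11 + 2*I²)
-14822/(s(2)*(-102) + 95) + S(-103)/((9*58)) = -14822/(2*(-102) + 95) + (-11 + 2*(-103)²)/((9*58)) = -14822/(-204 + 95) + (-11 + 2*10609)/522 = -14822/(-109) + (-11 + 21218)*(1/522) = -14822*(-1/109) + 21207*(1/522) = 14822/109 + 7069/174 = 3349549/18966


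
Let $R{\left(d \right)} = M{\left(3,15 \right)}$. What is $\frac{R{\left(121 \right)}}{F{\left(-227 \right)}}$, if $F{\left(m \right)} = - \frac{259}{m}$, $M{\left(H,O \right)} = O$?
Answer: $\frac{3405}{259} \approx 13.147$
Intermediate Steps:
$R{\left(d \right)} = 15$
$\frac{R{\left(121 \right)}}{F{\left(-227 \right)}} = \frac{15}{\left(-259\right) \frac{1}{-227}} = \frac{15}{\left(-259\right) \left(- \frac{1}{227}\right)} = \frac{15}{\frac{259}{227}} = 15 \cdot \frac{227}{259} = \frac{3405}{259}$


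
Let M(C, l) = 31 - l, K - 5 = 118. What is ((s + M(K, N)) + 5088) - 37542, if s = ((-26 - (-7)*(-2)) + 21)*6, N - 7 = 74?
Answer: -32618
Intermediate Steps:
K = 123 (K = 5 + 118 = 123)
N = 81 (N = 7 + 74 = 81)
s = -114 (s = ((-26 - 1*14) + 21)*6 = ((-26 - 14) + 21)*6 = (-40 + 21)*6 = -19*6 = -114)
((s + M(K, N)) + 5088) - 37542 = ((-114 + (31 - 1*81)) + 5088) - 37542 = ((-114 + (31 - 81)) + 5088) - 37542 = ((-114 - 50) + 5088) - 37542 = (-164 + 5088) - 37542 = 4924 - 37542 = -32618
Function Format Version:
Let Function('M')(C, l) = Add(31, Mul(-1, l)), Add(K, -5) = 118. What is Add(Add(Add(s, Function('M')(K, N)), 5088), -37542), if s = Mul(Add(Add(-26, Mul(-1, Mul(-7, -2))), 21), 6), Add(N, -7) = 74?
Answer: -32618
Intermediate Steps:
K = 123 (K = Add(5, 118) = 123)
N = 81 (N = Add(7, 74) = 81)
s = -114 (s = Mul(Add(Add(-26, Mul(-1, 14)), 21), 6) = Mul(Add(Add(-26, -14), 21), 6) = Mul(Add(-40, 21), 6) = Mul(-19, 6) = -114)
Add(Add(Add(s, Function('M')(K, N)), 5088), -37542) = Add(Add(Add(-114, Add(31, Mul(-1, 81))), 5088), -37542) = Add(Add(Add(-114, Add(31, -81)), 5088), -37542) = Add(Add(Add(-114, -50), 5088), -37542) = Add(Add(-164, 5088), -37542) = Add(4924, -37542) = -32618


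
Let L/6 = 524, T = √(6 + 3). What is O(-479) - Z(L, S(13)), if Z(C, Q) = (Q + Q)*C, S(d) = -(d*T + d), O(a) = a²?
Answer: 556417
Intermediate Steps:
T = 3 (T = √9 = 3)
L = 3144 (L = 6*524 = 3144)
S(d) = -4*d (S(d) = -(d*3 + d) = -(3*d + d) = -4*d)
Z(C, Q) = 2*C*Q (Z(C, Q) = (2*Q)*C = 2*C*Q)
O(-479) - Z(L, S(13)) = (-479)² - 2*3144*(-4*13) = 229441 - 2*3144*(-52) = 229441 - 1*(-326976) = 229441 + 326976 = 556417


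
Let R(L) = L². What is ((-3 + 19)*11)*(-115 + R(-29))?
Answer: 127776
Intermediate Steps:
((-3 + 19)*11)*(-115 + R(-29)) = ((-3 + 19)*11)*(-115 + (-29)²) = (16*11)*(-115 + 841) = 176*726 = 127776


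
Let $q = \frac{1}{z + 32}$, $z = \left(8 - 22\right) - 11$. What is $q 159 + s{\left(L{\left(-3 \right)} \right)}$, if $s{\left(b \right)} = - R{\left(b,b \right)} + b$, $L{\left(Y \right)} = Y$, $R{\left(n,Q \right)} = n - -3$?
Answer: $\frac{138}{7} \approx 19.714$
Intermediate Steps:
$R{\left(n,Q \right)} = 3 + n$ ($R{\left(n,Q \right)} = n + 3 = 3 + n$)
$z = -25$ ($z = -14 - 11 = -25$)
$s{\left(b \right)} = -3$ ($s{\left(b \right)} = - (3 + b) + b = \left(-3 - b\right) + b = -3$)
$q = \frac{1}{7}$ ($q = \frac{1}{-25 + 32} = \frac{1}{7} \approx 0.14286$)
$q 159 + s{\left(L{\left(-3 \right)} \right)} = \frac{1}{7} \cdot 159 - 3 = \frac{159}{7} - 3 = \frac{138}{7}$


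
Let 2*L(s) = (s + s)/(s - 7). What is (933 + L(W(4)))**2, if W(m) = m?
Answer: 7812025/9 ≈ 8.6800e+5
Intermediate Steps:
L(s) = s/(-7 + s) (L(s) = ((s + s)/(s - 7))/2 = ((2*s)/(-7 + s))/2 = (2*s/(-7 + s))/2 = s/(-7 + s))
(933 + L(W(4)))**2 = (933 + 4/(-7 + 4))**2 = (933 + 4/(-3))**2 = (933 + 4*(-1/3))**2 = (933 - 4/3)**2 = (2795/3)**2 = 7812025/9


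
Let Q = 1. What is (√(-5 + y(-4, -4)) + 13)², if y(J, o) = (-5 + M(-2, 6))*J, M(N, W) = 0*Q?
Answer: (13 + √15)² ≈ 284.70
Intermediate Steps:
M(N, W) = 0 (M(N, W) = 0*1 = 0)
y(J, o) = -5*J (y(J, o) = (-5 + 0)*J = -5*J)
(√(-5 + y(-4, -4)) + 13)² = (√(-5 - 5*(-4)) + 13)² = (√(-5 + 20) + 13)² = (√15 + 13)² = (13 + √15)²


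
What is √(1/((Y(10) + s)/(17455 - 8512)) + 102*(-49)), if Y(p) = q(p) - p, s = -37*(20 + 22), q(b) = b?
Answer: I*√1342627510/518 ≈ 70.737*I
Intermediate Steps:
s = -1554 (s = -37*42 = -1554)
Y(p) = 0 (Y(p) = p - p = 0)
√(1/((Y(10) + s)/(17455 - 8512)) + 102*(-49)) = √(1/((0 - 1554)/(17455 - 8512)) + 102*(-49)) = √(1/(-1554/8943) - 4998) = √(1/(-1554*1/8943) - 4998) = √(1/(-518/2981) - 4998) = √(-2981/518 - 4998) = √(-2591945/518) = I*√1342627510/518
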